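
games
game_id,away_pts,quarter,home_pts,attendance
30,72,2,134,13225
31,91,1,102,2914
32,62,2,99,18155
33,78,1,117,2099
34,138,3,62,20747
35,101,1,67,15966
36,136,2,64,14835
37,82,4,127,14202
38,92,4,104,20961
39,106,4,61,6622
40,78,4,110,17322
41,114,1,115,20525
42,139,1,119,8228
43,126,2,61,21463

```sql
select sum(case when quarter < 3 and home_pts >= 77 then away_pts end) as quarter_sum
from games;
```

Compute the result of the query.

game_id=30: ✓ → 72
game_id=31: ✓ → 91
game_id=32: ✓ → 62
game_id=33: ✓ → 78
game_id=34: ✗
game_id=35: ✗
game_id=36: ✗
game_id=37: ✗
game_id=38: ✗
game_id=39: ✗
game_id=40: ✗
game_id=41: ✓ → 114
game_id=42: ✓ → 139
game_id=43: ✗
quarter_sum = 72 + 91 + 62 + 78 + 114 + 139 = 556

556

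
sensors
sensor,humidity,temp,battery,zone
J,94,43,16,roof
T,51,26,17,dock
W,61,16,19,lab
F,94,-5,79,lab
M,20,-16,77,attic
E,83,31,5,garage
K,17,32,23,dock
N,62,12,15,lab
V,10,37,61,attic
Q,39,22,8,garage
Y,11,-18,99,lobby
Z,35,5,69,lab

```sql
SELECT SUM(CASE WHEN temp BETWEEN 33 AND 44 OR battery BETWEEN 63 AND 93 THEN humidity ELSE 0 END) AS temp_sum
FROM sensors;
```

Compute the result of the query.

253

sensor=J: ✓ → 94
sensor=T: ✗
sensor=W: ✗
sensor=F: ✓ → 94
sensor=M: ✓ → 20
sensor=E: ✗
sensor=K: ✗
sensor=N: ✗
sensor=V: ✓ → 10
sensor=Q: ✗
sensor=Y: ✗
sensor=Z: ✓ → 35
temp_sum = 94 + 94 + 20 + 10 + 35 = 253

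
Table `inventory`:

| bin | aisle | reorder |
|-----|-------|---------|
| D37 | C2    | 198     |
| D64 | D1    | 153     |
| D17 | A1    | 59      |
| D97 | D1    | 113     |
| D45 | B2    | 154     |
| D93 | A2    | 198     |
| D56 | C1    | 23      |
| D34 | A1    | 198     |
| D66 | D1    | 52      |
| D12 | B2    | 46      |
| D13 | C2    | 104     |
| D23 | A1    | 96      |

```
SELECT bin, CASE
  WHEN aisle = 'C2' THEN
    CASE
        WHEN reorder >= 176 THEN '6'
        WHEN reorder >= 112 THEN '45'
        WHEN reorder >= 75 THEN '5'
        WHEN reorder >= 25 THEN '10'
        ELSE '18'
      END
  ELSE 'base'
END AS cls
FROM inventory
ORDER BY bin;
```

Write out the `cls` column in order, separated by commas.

base, 5, base, base, base, 6, base, base, base, base, base, base

bin=D12: aisle='B2' → outer ELSE → base
bin=D13: aisle='C2' → inner[reorder >= 75] → 5
bin=D17: aisle='A1' → outer ELSE → base
bin=D23: aisle='A1' → outer ELSE → base
bin=D34: aisle='A1' → outer ELSE → base
bin=D37: aisle='C2' → inner[reorder >= 176] → 6
bin=D45: aisle='B2' → outer ELSE → base
bin=D56: aisle='C1' → outer ELSE → base
bin=D64: aisle='D1' → outer ELSE → base
bin=D66: aisle='D1' → outer ELSE → base
bin=D93: aisle='A2' → outer ELSE → base
bin=D97: aisle='D1' → outer ELSE → base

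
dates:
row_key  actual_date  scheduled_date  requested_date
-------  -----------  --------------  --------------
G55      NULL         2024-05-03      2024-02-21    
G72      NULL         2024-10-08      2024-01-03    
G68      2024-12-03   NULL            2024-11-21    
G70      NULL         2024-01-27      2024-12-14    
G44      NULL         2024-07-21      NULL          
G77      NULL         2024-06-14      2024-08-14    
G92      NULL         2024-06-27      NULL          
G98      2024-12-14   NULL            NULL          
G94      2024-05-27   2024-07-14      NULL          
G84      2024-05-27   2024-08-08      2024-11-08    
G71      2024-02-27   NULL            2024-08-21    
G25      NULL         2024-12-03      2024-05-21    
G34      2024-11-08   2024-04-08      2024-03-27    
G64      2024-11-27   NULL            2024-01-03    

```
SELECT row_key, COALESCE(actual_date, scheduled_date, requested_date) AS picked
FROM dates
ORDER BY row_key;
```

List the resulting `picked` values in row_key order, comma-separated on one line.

2024-12-03, 2024-11-08, 2024-07-21, 2024-05-03, 2024-11-27, 2024-12-03, 2024-01-27, 2024-02-27, 2024-10-08, 2024-06-14, 2024-05-27, 2024-06-27, 2024-05-27, 2024-12-14

row_key=G25: actual_date=NULL, scheduled_date=2024-12-03 → 2024-12-03
row_key=G34: actual_date=2024-11-08 → 2024-11-08
row_key=G44: actual_date=NULL, scheduled_date=2024-07-21 → 2024-07-21
row_key=G55: actual_date=NULL, scheduled_date=2024-05-03 → 2024-05-03
row_key=G64: actual_date=2024-11-27 → 2024-11-27
row_key=G68: actual_date=2024-12-03 → 2024-12-03
row_key=G70: actual_date=NULL, scheduled_date=2024-01-27 → 2024-01-27
row_key=G71: actual_date=2024-02-27 → 2024-02-27
row_key=G72: actual_date=NULL, scheduled_date=2024-10-08 → 2024-10-08
row_key=G77: actual_date=NULL, scheduled_date=2024-06-14 → 2024-06-14
row_key=G84: actual_date=2024-05-27 → 2024-05-27
row_key=G92: actual_date=NULL, scheduled_date=2024-06-27 → 2024-06-27
row_key=G94: actual_date=2024-05-27 → 2024-05-27
row_key=G98: actual_date=2024-12-14 → 2024-12-14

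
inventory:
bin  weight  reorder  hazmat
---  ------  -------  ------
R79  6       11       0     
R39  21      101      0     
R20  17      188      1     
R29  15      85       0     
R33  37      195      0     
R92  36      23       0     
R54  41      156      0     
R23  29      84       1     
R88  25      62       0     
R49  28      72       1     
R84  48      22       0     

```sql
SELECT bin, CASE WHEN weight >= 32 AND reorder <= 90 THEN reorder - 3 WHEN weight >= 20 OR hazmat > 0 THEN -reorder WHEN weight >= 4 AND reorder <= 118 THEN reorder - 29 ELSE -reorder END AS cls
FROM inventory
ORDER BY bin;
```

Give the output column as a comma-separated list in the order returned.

bin=R20: weight >= 20 OR hazmat > 0 → -188
bin=R23: weight >= 20 OR hazmat > 0 → -84
bin=R29: weight >= 4 AND reorder <= 118 → 56
bin=R33: weight >= 20 OR hazmat > 0 → -195
bin=R39: weight >= 20 OR hazmat > 0 → -101
bin=R49: weight >= 20 OR hazmat > 0 → -72
bin=R54: weight >= 20 OR hazmat > 0 → -156
bin=R79: weight >= 4 AND reorder <= 118 → -18
bin=R84: weight >= 32 AND reorder <= 90 → 19
bin=R88: weight >= 20 OR hazmat > 0 → -62
bin=R92: weight >= 32 AND reorder <= 90 → 20

-188, -84, 56, -195, -101, -72, -156, -18, 19, -62, 20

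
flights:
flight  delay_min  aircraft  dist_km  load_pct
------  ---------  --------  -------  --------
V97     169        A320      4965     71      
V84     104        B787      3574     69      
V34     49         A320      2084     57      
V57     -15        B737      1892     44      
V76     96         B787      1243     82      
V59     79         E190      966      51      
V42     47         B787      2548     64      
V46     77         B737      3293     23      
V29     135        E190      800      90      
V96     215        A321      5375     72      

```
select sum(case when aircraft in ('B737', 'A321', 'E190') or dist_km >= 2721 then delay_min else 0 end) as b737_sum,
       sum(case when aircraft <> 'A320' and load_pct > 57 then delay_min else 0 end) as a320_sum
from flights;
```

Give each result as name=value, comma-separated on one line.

[b737_sum: aircraft in ('B737', 'A321', 'E190') or dist_km >= 2721]
flight=V97: ✓ → 169
flight=V84: ✓ → 104
flight=V34: ✗
flight=V57: ✓ → -15
flight=V76: ✗
flight=V59: ✓ → 79
flight=V42: ✗
flight=V46: ✓ → 77
flight=V29: ✓ → 135
flight=V96: ✓ → 215
b737_sum = 169 + 104 + -15 + 79 + 77 + 135 + 215 = 764
—
[a320_sum: aircraft <> 'A320' and load_pct > 57]
flight=V97: ✗
flight=V84: ✓ → 104
flight=V34: ✗
flight=V57: ✗
flight=V76: ✓ → 96
flight=V59: ✗
flight=V42: ✓ → 47
flight=V46: ✗
flight=V29: ✓ → 135
flight=V96: ✓ → 215
a320_sum = 104 + 96 + 47 + 135 + 215 = 597

b737_sum=764, a320_sum=597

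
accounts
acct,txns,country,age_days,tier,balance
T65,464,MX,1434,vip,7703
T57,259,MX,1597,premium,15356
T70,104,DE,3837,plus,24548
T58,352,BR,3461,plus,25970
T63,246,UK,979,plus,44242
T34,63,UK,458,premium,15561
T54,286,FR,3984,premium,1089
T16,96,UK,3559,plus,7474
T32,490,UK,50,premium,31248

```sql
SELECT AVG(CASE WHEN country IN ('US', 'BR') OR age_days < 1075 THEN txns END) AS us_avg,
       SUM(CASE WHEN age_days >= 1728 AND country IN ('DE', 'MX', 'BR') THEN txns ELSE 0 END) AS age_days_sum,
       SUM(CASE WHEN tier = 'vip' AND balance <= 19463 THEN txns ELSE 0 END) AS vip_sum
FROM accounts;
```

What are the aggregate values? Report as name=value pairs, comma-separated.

[us_avg: country IN ('US', 'BR') OR age_days < 1075]
acct=T65: ✗
acct=T57: ✗
acct=T70: ✗
acct=T58: ✓ → 352
acct=T63: ✓ → 246
acct=T34: ✓ → 63
acct=T54: ✗
acct=T16: ✗
acct=T32: ✓ → 490
us_avg = (352 + 246 + 63 + 490) / 4 = 287.75
—
[age_days_sum: age_days >= 1728 AND country IN ('DE', 'MX', 'BR')]
acct=T65: ✗
acct=T57: ✗
acct=T70: ✓ → 104
acct=T58: ✓ → 352
acct=T63: ✗
acct=T34: ✗
acct=T54: ✗
acct=T16: ✗
acct=T32: ✗
age_days_sum = 104 + 352 = 456
—
[vip_sum: tier = 'vip' AND balance <= 19463]
acct=T65: ✓ → 464
acct=T57: ✗
acct=T70: ✗
acct=T58: ✗
acct=T63: ✗
acct=T34: ✗
acct=T54: ✗
acct=T16: ✗
acct=T32: ✗
vip_sum = 464

us_avg=287.75, age_days_sum=456, vip_sum=464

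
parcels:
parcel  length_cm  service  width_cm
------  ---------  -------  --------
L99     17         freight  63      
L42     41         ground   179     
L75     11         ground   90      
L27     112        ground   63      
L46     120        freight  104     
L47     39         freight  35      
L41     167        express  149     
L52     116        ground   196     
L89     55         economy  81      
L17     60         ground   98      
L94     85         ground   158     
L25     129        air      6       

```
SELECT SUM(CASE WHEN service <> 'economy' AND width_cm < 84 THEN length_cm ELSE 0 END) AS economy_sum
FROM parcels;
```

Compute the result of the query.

297

parcel=L99: ✓ → 17
parcel=L42: ✗
parcel=L75: ✗
parcel=L27: ✓ → 112
parcel=L46: ✗
parcel=L47: ✓ → 39
parcel=L41: ✗
parcel=L52: ✗
parcel=L89: ✗
parcel=L17: ✗
parcel=L94: ✗
parcel=L25: ✓ → 129
economy_sum = 17 + 112 + 39 + 129 = 297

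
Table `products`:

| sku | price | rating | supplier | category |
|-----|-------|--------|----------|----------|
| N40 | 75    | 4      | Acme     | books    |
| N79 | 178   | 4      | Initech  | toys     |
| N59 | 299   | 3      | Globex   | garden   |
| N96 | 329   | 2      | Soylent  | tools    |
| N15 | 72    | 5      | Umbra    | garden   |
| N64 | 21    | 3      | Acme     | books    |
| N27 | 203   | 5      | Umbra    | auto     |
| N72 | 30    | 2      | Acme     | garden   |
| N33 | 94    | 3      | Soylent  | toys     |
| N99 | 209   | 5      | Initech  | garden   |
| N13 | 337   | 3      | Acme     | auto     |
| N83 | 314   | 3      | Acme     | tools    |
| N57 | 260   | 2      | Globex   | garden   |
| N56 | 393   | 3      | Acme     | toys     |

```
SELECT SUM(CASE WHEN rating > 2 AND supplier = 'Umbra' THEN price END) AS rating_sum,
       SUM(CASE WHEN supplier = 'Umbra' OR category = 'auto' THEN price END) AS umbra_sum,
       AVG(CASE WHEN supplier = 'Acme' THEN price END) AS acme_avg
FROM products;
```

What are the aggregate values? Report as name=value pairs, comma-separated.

rating_sum=275, umbra_sum=612, acme_avg=195

[rating_sum: rating > 2 AND supplier = 'Umbra']
sku=N40: ✗
sku=N79: ✗
sku=N59: ✗
sku=N96: ✗
sku=N15: ✓ → 72
sku=N64: ✗
sku=N27: ✓ → 203
sku=N72: ✗
sku=N33: ✗
sku=N99: ✗
sku=N13: ✗
sku=N83: ✗
sku=N57: ✗
sku=N56: ✗
rating_sum = 72 + 203 = 275
—
[umbra_sum: supplier = 'Umbra' OR category = 'auto']
sku=N40: ✗
sku=N79: ✗
sku=N59: ✗
sku=N96: ✗
sku=N15: ✓ → 72
sku=N64: ✗
sku=N27: ✓ → 203
sku=N72: ✗
sku=N33: ✗
sku=N99: ✗
sku=N13: ✓ → 337
sku=N83: ✗
sku=N57: ✗
sku=N56: ✗
umbra_sum = 72 + 203 + 337 = 612
—
[acme_avg: supplier = 'Acme']
sku=N40: ✓ → 75
sku=N79: ✗
sku=N59: ✗
sku=N96: ✗
sku=N15: ✗
sku=N64: ✓ → 21
sku=N27: ✗
sku=N72: ✓ → 30
sku=N33: ✗
sku=N99: ✗
sku=N13: ✓ → 337
sku=N83: ✓ → 314
sku=N57: ✗
sku=N56: ✓ → 393
acme_avg = (75 + 21 + 30 + 337 + 314 + 393) / 6 = 195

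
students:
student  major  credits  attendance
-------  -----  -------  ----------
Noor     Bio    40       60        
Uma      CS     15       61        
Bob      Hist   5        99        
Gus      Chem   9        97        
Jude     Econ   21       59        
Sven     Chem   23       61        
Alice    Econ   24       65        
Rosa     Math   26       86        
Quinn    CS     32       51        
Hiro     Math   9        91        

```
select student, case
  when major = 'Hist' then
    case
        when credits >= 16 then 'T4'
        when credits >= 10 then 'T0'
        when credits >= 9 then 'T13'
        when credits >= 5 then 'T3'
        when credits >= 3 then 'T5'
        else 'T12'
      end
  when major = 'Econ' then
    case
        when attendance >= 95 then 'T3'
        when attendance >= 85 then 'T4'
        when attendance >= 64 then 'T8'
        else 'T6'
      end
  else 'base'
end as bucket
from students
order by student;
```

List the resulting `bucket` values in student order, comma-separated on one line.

student=Alice: major='Econ' → inner[attendance >= 64] → T8
student=Bob: major='Hist' → inner[credits >= 5] → T3
student=Gus: major='Chem' → outer ELSE → base
student=Hiro: major='Math' → outer ELSE → base
student=Jude: major='Econ' → inner[ELSE] → T6
student=Noor: major='Bio' → outer ELSE → base
student=Quinn: major='CS' → outer ELSE → base
student=Rosa: major='Math' → outer ELSE → base
student=Sven: major='Chem' → outer ELSE → base
student=Uma: major='CS' → outer ELSE → base

T8, T3, base, base, T6, base, base, base, base, base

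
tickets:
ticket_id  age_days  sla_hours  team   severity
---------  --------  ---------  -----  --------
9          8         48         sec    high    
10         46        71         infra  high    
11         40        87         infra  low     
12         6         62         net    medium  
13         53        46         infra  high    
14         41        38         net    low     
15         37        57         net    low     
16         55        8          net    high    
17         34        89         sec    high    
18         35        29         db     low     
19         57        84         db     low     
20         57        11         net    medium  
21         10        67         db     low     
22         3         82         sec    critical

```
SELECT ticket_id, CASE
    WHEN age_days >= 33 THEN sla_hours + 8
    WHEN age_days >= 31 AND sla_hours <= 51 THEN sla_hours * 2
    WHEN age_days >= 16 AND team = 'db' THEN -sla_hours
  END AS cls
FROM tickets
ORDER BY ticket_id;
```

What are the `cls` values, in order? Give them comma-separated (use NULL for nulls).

NULL, 79, 95, NULL, 54, 46, 65, 16, 97, 37, 92, 19, NULL, NULL

ticket_id=9: (no match → NULL) → NULL
ticket_id=10: age_days >= 33 → 79
ticket_id=11: age_days >= 33 → 95
ticket_id=12: (no match → NULL) → NULL
ticket_id=13: age_days >= 33 → 54
ticket_id=14: age_days >= 33 → 46
ticket_id=15: age_days >= 33 → 65
ticket_id=16: age_days >= 33 → 16
ticket_id=17: age_days >= 33 → 97
ticket_id=18: age_days >= 33 → 37
ticket_id=19: age_days >= 33 → 92
ticket_id=20: age_days >= 33 → 19
ticket_id=21: (no match → NULL) → NULL
ticket_id=22: (no match → NULL) → NULL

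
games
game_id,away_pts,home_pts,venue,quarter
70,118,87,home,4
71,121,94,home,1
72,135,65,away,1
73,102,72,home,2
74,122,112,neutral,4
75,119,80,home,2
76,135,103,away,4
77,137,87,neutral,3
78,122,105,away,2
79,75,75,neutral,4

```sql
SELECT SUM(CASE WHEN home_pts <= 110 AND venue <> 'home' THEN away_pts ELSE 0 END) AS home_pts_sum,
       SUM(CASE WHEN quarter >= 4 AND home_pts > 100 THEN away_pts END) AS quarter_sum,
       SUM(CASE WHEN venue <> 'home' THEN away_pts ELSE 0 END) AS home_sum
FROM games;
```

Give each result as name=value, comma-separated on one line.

home_pts_sum=604, quarter_sum=257, home_sum=726

[home_pts_sum: home_pts <= 110 AND venue <> 'home']
game_id=70: ✗
game_id=71: ✗
game_id=72: ✓ → 135
game_id=73: ✗
game_id=74: ✗
game_id=75: ✗
game_id=76: ✓ → 135
game_id=77: ✓ → 137
game_id=78: ✓ → 122
game_id=79: ✓ → 75
home_pts_sum = 135 + 135 + 137 + 122 + 75 = 604
—
[quarter_sum: quarter >= 4 AND home_pts > 100]
game_id=70: ✗
game_id=71: ✗
game_id=72: ✗
game_id=73: ✗
game_id=74: ✓ → 122
game_id=75: ✗
game_id=76: ✓ → 135
game_id=77: ✗
game_id=78: ✗
game_id=79: ✗
quarter_sum = 122 + 135 = 257
—
[home_sum: venue <> 'home']
game_id=70: ✗
game_id=71: ✗
game_id=72: ✓ → 135
game_id=73: ✗
game_id=74: ✓ → 122
game_id=75: ✗
game_id=76: ✓ → 135
game_id=77: ✓ → 137
game_id=78: ✓ → 122
game_id=79: ✓ → 75
home_sum = 135 + 122 + 135 + 137 + 122 + 75 = 726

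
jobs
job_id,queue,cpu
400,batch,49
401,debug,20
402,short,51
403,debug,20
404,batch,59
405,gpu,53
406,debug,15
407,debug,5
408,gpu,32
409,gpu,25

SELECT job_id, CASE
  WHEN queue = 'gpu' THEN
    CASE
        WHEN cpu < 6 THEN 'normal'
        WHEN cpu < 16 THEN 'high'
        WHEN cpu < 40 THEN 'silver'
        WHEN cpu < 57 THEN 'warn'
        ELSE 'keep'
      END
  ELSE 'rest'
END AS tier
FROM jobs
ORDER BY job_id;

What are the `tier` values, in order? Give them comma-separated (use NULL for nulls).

rest, rest, rest, rest, rest, warn, rest, rest, silver, silver

job_id=400: queue='batch' → outer ELSE → rest
job_id=401: queue='debug' → outer ELSE → rest
job_id=402: queue='short' → outer ELSE → rest
job_id=403: queue='debug' → outer ELSE → rest
job_id=404: queue='batch' → outer ELSE → rest
job_id=405: queue='gpu' → inner[cpu < 57] → warn
job_id=406: queue='debug' → outer ELSE → rest
job_id=407: queue='debug' → outer ELSE → rest
job_id=408: queue='gpu' → inner[cpu < 40] → silver
job_id=409: queue='gpu' → inner[cpu < 40] → silver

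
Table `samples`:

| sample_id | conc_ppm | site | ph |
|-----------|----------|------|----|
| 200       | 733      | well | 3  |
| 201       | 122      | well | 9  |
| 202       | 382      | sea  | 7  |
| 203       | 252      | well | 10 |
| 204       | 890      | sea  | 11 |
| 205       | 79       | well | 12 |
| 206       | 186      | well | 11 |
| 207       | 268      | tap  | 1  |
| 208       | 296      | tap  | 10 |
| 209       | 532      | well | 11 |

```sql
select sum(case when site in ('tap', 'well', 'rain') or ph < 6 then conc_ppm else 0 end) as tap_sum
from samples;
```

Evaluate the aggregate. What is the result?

sample_id=200: ✓ → 733
sample_id=201: ✓ → 122
sample_id=202: ✗
sample_id=203: ✓ → 252
sample_id=204: ✗
sample_id=205: ✓ → 79
sample_id=206: ✓ → 186
sample_id=207: ✓ → 268
sample_id=208: ✓ → 296
sample_id=209: ✓ → 532
tap_sum = 733 + 122 + 252 + 79 + 186 + 268 + 296 + 532 = 2468

2468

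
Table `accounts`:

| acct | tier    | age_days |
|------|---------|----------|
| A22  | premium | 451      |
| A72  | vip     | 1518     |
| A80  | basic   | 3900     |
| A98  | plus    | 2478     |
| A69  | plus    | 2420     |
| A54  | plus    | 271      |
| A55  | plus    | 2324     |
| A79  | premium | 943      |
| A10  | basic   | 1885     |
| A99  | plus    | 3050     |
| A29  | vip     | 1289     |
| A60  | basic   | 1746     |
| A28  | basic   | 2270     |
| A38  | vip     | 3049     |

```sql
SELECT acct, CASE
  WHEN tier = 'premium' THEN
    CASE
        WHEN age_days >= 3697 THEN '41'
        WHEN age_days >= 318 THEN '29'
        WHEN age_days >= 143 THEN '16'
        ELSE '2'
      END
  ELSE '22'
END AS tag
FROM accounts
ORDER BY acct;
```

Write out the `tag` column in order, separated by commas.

22, 29, 22, 22, 22, 22, 22, 22, 22, 22, 29, 22, 22, 22

acct=A10: tier='basic' → outer ELSE → 22
acct=A22: tier='premium' → inner[age_days >= 318] → 29
acct=A28: tier='basic' → outer ELSE → 22
acct=A29: tier='vip' → outer ELSE → 22
acct=A38: tier='vip' → outer ELSE → 22
acct=A54: tier='plus' → outer ELSE → 22
acct=A55: tier='plus' → outer ELSE → 22
acct=A60: tier='basic' → outer ELSE → 22
acct=A69: tier='plus' → outer ELSE → 22
acct=A72: tier='vip' → outer ELSE → 22
acct=A79: tier='premium' → inner[age_days >= 318] → 29
acct=A80: tier='basic' → outer ELSE → 22
acct=A98: tier='plus' → outer ELSE → 22
acct=A99: tier='plus' → outer ELSE → 22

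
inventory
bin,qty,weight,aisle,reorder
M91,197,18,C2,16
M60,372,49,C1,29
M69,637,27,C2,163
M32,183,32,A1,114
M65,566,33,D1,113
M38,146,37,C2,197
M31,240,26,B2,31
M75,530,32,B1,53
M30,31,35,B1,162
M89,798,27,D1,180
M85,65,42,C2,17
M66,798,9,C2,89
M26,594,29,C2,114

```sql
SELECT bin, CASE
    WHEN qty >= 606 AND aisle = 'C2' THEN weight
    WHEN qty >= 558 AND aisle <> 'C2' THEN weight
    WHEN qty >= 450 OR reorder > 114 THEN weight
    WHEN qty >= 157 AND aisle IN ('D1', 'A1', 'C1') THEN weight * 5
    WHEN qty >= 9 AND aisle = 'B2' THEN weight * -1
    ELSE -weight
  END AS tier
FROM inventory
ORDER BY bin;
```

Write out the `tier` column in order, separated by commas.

29, 35, -26, 160, 37, 245, 33, 9, 27, 32, -42, 27, -18

bin=M26: qty >= 450 OR reorder > 114 → 29
bin=M30: qty >= 450 OR reorder > 114 → 35
bin=M31: qty >= 9 AND aisle = 'B2' → -26
bin=M32: qty >= 157 AND aisle IN ('D1', 'A1', 'C1') → 160
bin=M38: qty >= 450 OR reorder > 114 → 37
bin=M60: qty >= 157 AND aisle IN ('D1', 'A1', 'C1') → 245
bin=M65: qty >= 558 AND aisle <> 'C2' → 33
bin=M66: qty >= 606 AND aisle = 'C2' → 9
bin=M69: qty >= 606 AND aisle = 'C2' → 27
bin=M75: qty >= 450 OR reorder > 114 → 32
bin=M85: ELSE → -42
bin=M89: qty >= 558 AND aisle <> 'C2' → 27
bin=M91: ELSE → -18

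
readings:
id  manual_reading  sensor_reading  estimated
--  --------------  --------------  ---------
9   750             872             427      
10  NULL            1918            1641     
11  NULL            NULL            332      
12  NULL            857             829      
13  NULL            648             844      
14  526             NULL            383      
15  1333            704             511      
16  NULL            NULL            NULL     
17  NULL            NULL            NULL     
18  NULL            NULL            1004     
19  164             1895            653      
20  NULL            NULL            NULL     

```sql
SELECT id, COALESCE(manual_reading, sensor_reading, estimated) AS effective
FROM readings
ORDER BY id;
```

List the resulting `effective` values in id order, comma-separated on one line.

750, 1918, 332, 857, 648, 526, 1333, NULL, NULL, 1004, 164, NULL

id=9: manual_reading=750 → 750
id=10: manual_reading=NULL, sensor_reading=1918 → 1918
id=11: manual_reading=NULL, sensor_reading=NULL, estimated=332 → 332
id=12: manual_reading=NULL, sensor_reading=857 → 857
id=13: manual_reading=NULL, sensor_reading=648 → 648
id=14: manual_reading=526 → 526
id=15: manual_reading=1333 → 1333
id=16: manual_reading=NULL, sensor_reading=NULL, estimated=NULL (all NULL) → NULL
id=17: manual_reading=NULL, sensor_reading=NULL, estimated=NULL (all NULL) → NULL
id=18: manual_reading=NULL, sensor_reading=NULL, estimated=1004 → 1004
id=19: manual_reading=164 → 164
id=20: manual_reading=NULL, sensor_reading=NULL, estimated=NULL (all NULL) → NULL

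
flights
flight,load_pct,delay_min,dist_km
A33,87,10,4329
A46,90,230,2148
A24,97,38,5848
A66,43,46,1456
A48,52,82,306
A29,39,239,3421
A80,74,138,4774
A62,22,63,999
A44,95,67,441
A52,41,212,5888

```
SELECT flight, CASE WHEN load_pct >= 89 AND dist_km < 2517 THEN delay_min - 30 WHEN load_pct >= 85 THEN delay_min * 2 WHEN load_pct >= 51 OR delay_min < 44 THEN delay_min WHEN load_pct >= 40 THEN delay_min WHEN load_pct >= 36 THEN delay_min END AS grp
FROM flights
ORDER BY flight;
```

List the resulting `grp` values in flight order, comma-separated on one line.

flight=A24: load_pct >= 85 → 76
flight=A29: load_pct >= 36 → 239
flight=A33: load_pct >= 85 → 20
flight=A44: load_pct >= 89 AND dist_km < 2517 → 37
flight=A46: load_pct >= 89 AND dist_km < 2517 → 200
flight=A48: load_pct >= 51 OR delay_min < 44 → 82
flight=A52: load_pct >= 40 → 212
flight=A62: (no match → NULL) → NULL
flight=A66: load_pct >= 40 → 46
flight=A80: load_pct >= 51 OR delay_min < 44 → 138

76, 239, 20, 37, 200, 82, 212, NULL, 46, 138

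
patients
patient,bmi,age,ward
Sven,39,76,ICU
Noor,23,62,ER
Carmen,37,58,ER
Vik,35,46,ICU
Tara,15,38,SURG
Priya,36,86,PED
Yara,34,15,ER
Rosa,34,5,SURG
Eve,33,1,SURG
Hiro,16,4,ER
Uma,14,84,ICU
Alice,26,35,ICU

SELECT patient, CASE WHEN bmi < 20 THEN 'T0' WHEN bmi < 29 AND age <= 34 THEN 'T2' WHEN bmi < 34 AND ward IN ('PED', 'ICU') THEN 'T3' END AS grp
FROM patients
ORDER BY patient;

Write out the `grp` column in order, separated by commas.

patient=Alice: bmi < 34 AND ward IN ('PED', 'ICU') → T3
patient=Carmen: (no match → NULL) → NULL
patient=Eve: (no match → NULL) → NULL
patient=Hiro: bmi < 20 → T0
patient=Noor: (no match → NULL) → NULL
patient=Priya: (no match → NULL) → NULL
patient=Rosa: (no match → NULL) → NULL
patient=Sven: (no match → NULL) → NULL
patient=Tara: bmi < 20 → T0
patient=Uma: bmi < 20 → T0
patient=Vik: (no match → NULL) → NULL
patient=Yara: (no match → NULL) → NULL

T3, NULL, NULL, T0, NULL, NULL, NULL, NULL, T0, T0, NULL, NULL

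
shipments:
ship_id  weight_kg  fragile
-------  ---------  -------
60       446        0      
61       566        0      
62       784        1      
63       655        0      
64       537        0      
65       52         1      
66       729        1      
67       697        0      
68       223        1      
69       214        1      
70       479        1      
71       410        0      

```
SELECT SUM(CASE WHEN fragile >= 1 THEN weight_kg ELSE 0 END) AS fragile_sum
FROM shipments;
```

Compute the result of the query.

2481

ship_id=60: ✗
ship_id=61: ✗
ship_id=62: ✓ → 784
ship_id=63: ✗
ship_id=64: ✗
ship_id=65: ✓ → 52
ship_id=66: ✓ → 729
ship_id=67: ✗
ship_id=68: ✓ → 223
ship_id=69: ✓ → 214
ship_id=70: ✓ → 479
ship_id=71: ✗
fragile_sum = 784 + 52 + 729 + 223 + 214 + 479 = 2481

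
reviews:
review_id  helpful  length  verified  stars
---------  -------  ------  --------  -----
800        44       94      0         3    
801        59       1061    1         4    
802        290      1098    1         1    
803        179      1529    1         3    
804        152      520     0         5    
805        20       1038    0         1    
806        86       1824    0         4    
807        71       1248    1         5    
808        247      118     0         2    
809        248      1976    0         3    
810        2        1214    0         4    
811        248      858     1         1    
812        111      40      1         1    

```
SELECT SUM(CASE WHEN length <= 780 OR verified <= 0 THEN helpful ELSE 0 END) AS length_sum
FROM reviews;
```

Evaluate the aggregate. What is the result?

910

review_id=800: ✓ → 44
review_id=801: ✗
review_id=802: ✗
review_id=803: ✗
review_id=804: ✓ → 152
review_id=805: ✓ → 20
review_id=806: ✓ → 86
review_id=807: ✗
review_id=808: ✓ → 247
review_id=809: ✓ → 248
review_id=810: ✓ → 2
review_id=811: ✗
review_id=812: ✓ → 111
length_sum = 44 + 152 + 20 + 86 + 247 + 248 + 2 + 111 = 910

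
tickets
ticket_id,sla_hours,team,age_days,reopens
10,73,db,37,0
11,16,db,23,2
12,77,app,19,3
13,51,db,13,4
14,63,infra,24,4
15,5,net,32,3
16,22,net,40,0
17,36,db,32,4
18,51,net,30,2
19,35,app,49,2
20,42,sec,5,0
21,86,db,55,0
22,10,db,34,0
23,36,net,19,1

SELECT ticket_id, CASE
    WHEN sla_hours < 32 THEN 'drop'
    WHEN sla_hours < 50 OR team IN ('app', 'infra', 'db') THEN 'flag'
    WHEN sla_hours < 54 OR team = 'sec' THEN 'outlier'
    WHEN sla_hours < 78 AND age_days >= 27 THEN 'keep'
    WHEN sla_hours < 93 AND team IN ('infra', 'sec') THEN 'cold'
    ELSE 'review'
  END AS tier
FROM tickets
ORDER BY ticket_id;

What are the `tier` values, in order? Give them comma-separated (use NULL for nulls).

ticket_id=10: sla_hours < 50 OR team IN ('app', 'infra', 'db') → flag
ticket_id=11: sla_hours < 32 → drop
ticket_id=12: sla_hours < 50 OR team IN ('app', 'infra', 'db') → flag
ticket_id=13: sla_hours < 50 OR team IN ('app', 'infra', 'db') → flag
ticket_id=14: sla_hours < 50 OR team IN ('app', 'infra', 'db') → flag
ticket_id=15: sla_hours < 32 → drop
ticket_id=16: sla_hours < 32 → drop
ticket_id=17: sla_hours < 50 OR team IN ('app', 'infra', 'db') → flag
ticket_id=18: sla_hours < 54 OR team = 'sec' → outlier
ticket_id=19: sla_hours < 50 OR team IN ('app', 'infra', 'db') → flag
ticket_id=20: sla_hours < 50 OR team IN ('app', 'infra', 'db') → flag
ticket_id=21: sla_hours < 50 OR team IN ('app', 'infra', 'db') → flag
ticket_id=22: sla_hours < 32 → drop
ticket_id=23: sla_hours < 50 OR team IN ('app', 'infra', 'db') → flag

flag, drop, flag, flag, flag, drop, drop, flag, outlier, flag, flag, flag, drop, flag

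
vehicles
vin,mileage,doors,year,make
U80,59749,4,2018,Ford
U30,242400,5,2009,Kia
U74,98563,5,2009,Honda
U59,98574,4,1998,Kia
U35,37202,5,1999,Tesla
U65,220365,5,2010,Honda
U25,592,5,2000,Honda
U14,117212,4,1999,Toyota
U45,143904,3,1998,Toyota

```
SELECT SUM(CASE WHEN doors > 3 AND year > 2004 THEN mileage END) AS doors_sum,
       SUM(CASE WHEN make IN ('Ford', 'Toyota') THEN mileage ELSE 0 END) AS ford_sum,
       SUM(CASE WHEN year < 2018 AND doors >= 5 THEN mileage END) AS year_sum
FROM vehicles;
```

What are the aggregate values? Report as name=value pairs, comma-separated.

[doors_sum: doors > 3 AND year > 2004]
vin=U80: ✓ → 59749
vin=U30: ✓ → 242400
vin=U74: ✓ → 98563
vin=U59: ✗
vin=U35: ✗
vin=U65: ✓ → 220365
vin=U25: ✗
vin=U14: ✗
vin=U45: ✗
doors_sum = 59749 + 242400 + 98563 + 220365 = 621077
—
[ford_sum: make IN ('Ford', 'Toyota')]
vin=U80: ✓ → 59749
vin=U30: ✗
vin=U74: ✗
vin=U59: ✗
vin=U35: ✗
vin=U65: ✗
vin=U25: ✗
vin=U14: ✓ → 117212
vin=U45: ✓ → 143904
ford_sum = 59749 + 117212 + 143904 = 320865
—
[year_sum: year < 2018 AND doors >= 5]
vin=U80: ✗
vin=U30: ✓ → 242400
vin=U74: ✓ → 98563
vin=U59: ✗
vin=U35: ✓ → 37202
vin=U65: ✓ → 220365
vin=U25: ✓ → 592
vin=U14: ✗
vin=U45: ✗
year_sum = 242400 + 98563 + 37202 + 220365 + 592 = 599122

doors_sum=621077, ford_sum=320865, year_sum=599122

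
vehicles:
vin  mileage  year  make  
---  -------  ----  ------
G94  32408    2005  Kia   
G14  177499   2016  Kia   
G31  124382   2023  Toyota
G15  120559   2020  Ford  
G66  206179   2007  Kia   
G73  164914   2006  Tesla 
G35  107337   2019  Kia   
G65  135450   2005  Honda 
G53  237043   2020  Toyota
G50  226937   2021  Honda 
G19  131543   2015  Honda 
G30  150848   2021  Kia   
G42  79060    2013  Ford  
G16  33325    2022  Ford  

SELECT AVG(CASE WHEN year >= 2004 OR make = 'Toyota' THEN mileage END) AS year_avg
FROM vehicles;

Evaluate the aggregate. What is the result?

137677.4285714286

vin=G94: ✓ → 32408
vin=G14: ✓ → 177499
vin=G31: ✓ → 124382
vin=G15: ✓ → 120559
vin=G66: ✓ → 206179
vin=G73: ✓ → 164914
vin=G35: ✓ → 107337
vin=G65: ✓ → 135450
vin=G53: ✓ → 237043
vin=G50: ✓ → 226937
vin=G19: ✓ → 131543
vin=G30: ✓ → 150848
vin=G42: ✓ → 79060
vin=G16: ✓ → 33325
year_avg = (32408 + 177499 + 124382 + 120559 + 206179 + 164914 + 107337 + 135450 + 237043 + 226937 + 131543 + 150848 + 79060 + 33325) / 14 = 137677.4285714286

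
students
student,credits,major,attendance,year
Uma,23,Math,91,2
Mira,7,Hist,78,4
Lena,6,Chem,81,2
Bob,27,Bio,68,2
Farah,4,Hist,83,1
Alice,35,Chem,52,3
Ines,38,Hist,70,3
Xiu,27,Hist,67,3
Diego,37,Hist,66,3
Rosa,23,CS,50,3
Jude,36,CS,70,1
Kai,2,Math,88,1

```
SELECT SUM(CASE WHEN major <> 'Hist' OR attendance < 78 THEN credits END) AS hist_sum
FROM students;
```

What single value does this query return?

student=Uma: ✓ → 23
student=Mira: ✗
student=Lena: ✓ → 6
student=Bob: ✓ → 27
student=Farah: ✗
student=Alice: ✓ → 35
student=Ines: ✓ → 38
student=Xiu: ✓ → 27
student=Diego: ✓ → 37
student=Rosa: ✓ → 23
student=Jude: ✓ → 36
student=Kai: ✓ → 2
hist_sum = 23 + 6 + 27 + 35 + 38 + 27 + 37 + 23 + 36 + 2 = 254

254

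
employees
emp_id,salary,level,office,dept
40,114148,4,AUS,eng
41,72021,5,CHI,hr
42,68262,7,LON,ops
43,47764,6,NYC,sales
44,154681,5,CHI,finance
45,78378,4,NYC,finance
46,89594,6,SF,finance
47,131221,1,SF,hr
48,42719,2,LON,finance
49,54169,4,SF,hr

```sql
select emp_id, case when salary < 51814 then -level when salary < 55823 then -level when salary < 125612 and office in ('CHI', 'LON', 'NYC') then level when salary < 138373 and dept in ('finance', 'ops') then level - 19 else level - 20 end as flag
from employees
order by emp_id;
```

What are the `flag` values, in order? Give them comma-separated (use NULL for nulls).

-16, 5, 7, -6, -15, 4, -13, -19, -2, -4

emp_id=40: ELSE → -16
emp_id=41: salary < 125612 and office in ('CHI', 'LON', 'NYC') → 5
emp_id=42: salary < 125612 and office in ('CHI', 'LON', 'NYC') → 7
emp_id=43: salary < 51814 → -6
emp_id=44: ELSE → -15
emp_id=45: salary < 125612 and office in ('CHI', 'LON', 'NYC') → 4
emp_id=46: salary < 138373 and dept in ('finance', 'ops') → -13
emp_id=47: ELSE → -19
emp_id=48: salary < 51814 → -2
emp_id=49: salary < 55823 → -4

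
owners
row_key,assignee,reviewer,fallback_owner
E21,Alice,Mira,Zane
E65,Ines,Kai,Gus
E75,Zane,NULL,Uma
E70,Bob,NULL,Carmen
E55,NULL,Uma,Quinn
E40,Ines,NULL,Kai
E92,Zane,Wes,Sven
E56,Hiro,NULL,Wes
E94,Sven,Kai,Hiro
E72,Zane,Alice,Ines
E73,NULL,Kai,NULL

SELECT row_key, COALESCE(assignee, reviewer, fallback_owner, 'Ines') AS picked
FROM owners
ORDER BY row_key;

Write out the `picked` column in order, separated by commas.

row_key=E21: assignee=Alice → Alice
row_key=E40: assignee=Ines → Ines
row_key=E55: assignee=NULL, reviewer=Uma → Uma
row_key=E56: assignee=Hiro → Hiro
row_key=E65: assignee=Ines → Ines
row_key=E70: assignee=Bob → Bob
row_key=E72: assignee=Zane → Zane
row_key=E73: assignee=NULL, reviewer=Kai → Kai
row_key=E75: assignee=Zane → Zane
row_key=E92: assignee=Zane → Zane
row_key=E94: assignee=Sven → Sven

Alice, Ines, Uma, Hiro, Ines, Bob, Zane, Kai, Zane, Zane, Sven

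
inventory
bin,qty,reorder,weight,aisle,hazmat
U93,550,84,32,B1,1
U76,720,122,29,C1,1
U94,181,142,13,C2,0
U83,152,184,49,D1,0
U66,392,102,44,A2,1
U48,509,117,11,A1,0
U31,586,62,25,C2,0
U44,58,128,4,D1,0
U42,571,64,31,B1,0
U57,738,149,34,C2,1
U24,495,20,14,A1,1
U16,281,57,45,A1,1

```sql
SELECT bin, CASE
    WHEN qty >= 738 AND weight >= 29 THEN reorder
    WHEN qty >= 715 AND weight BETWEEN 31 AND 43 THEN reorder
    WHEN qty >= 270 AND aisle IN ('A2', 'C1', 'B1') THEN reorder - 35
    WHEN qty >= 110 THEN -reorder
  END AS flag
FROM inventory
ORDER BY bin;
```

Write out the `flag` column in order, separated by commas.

-57, -20, -62, 29, NULL, -117, 149, 67, 87, -184, 49, -142

bin=U16: qty >= 110 → -57
bin=U24: qty >= 110 → -20
bin=U31: qty >= 110 → -62
bin=U42: qty >= 270 AND aisle IN ('A2', 'C1', 'B1') → 29
bin=U44: (no match → NULL) → NULL
bin=U48: qty >= 110 → -117
bin=U57: qty >= 738 AND weight >= 29 → 149
bin=U66: qty >= 270 AND aisle IN ('A2', 'C1', 'B1') → 67
bin=U76: qty >= 270 AND aisle IN ('A2', 'C1', 'B1') → 87
bin=U83: qty >= 110 → -184
bin=U93: qty >= 270 AND aisle IN ('A2', 'C1', 'B1') → 49
bin=U94: qty >= 110 → -142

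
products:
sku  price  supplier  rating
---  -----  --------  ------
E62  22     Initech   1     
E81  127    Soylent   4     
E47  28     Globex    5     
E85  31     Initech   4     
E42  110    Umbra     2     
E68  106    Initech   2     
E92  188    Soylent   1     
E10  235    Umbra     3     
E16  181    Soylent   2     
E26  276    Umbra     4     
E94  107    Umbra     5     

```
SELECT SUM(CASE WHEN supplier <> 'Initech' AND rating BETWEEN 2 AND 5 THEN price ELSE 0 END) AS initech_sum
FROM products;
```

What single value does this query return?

1064

sku=E62: ✗
sku=E81: ✓ → 127
sku=E47: ✓ → 28
sku=E85: ✗
sku=E42: ✓ → 110
sku=E68: ✗
sku=E92: ✗
sku=E10: ✓ → 235
sku=E16: ✓ → 181
sku=E26: ✓ → 276
sku=E94: ✓ → 107
initech_sum = 127 + 28 + 110 + 235 + 181 + 276 + 107 = 1064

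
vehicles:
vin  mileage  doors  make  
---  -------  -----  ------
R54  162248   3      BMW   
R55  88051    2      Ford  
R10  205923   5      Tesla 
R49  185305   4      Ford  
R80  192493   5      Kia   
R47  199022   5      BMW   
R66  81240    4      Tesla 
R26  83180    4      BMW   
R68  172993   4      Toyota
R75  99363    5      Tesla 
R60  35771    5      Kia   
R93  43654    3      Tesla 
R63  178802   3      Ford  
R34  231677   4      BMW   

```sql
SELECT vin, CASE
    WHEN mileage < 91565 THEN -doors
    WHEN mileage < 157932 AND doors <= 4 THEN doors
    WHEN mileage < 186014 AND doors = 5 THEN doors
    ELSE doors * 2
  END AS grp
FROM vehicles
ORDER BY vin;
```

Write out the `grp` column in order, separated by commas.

10, -4, 8, 10, 8, 6, -2, -5, 6, -4, 8, 5, 10, -3

vin=R10: ELSE → 10
vin=R26: mileage < 91565 → -4
vin=R34: ELSE → 8
vin=R47: ELSE → 10
vin=R49: ELSE → 8
vin=R54: ELSE → 6
vin=R55: mileage < 91565 → -2
vin=R60: mileage < 91565 → -5
vin=R63: ELSE → 6
vin=R66: mileage < 91565 → -4
vin=R68: ELSE → 8
vin=R75: mileage < 186014 AND doors = 5 → 5
vin=R80: ELSE → 10
vin=R93: mileage < 91565 → -3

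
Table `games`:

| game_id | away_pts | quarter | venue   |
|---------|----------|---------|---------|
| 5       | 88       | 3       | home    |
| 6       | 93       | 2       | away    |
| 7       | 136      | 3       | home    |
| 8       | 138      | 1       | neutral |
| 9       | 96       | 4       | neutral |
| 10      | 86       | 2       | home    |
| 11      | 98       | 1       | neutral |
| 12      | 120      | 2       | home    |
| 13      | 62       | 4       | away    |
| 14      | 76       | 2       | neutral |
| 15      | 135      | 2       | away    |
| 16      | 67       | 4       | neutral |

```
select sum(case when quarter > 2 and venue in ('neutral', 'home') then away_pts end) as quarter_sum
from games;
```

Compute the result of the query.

game_id=5: ✓ → 88
game_id=6: ✗
game_id=7: ✓ → 136
game_id=8: ✗
game_id=9: ✓ → 96
game_id=10: ✗
game_id=11: ✗
game_id=12: ✗
game_id=13: ✗
game_id=14: ✗
game_id=15: ✗
game_id=16: ✓ → 67
quarter_sum = 88 + 136 + 96 + 67 = 387

387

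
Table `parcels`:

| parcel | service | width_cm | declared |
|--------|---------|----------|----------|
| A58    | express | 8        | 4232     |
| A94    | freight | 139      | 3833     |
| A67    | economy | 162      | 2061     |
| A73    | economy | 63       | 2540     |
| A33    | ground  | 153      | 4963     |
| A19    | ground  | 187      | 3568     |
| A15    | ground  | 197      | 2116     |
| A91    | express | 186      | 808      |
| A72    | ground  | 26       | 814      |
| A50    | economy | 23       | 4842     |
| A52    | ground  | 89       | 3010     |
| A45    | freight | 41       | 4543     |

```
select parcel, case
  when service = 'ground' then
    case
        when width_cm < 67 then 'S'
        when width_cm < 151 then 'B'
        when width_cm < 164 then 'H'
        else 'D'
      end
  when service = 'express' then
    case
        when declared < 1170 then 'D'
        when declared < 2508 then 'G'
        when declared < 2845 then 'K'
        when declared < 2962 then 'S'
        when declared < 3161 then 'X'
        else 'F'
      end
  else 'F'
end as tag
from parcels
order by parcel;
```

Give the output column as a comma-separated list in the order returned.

D, D, H, F, F, B, F, F, S, F, D, F

parcel=A15: service='ground' → inner[ELSE] → D
parcel=A19: service='ground' → inner[ELSE] → D
parcel=A33: service='ground' → inner[width_cm < 164] → H
parcel=A45: service='freight' → outer ELSE → F
parcel=A50: service='economy' → outer ELSE → F
parcel=A52: service='ground' → inner[width_cm < 151] → B
parcel=A58: service='express' → inner[ELSE] → F
parcel=A67: service='economy' → outer ELSE → F
parcel=A72: service='ground' → inner[width_cm < 67] → S
parcel=A73: service='economy' → outer ELSE → F
parcel=A91: service='express' → inner[declared < 1170] → D
parcel=A94: service='freight' → outer ELSE → F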